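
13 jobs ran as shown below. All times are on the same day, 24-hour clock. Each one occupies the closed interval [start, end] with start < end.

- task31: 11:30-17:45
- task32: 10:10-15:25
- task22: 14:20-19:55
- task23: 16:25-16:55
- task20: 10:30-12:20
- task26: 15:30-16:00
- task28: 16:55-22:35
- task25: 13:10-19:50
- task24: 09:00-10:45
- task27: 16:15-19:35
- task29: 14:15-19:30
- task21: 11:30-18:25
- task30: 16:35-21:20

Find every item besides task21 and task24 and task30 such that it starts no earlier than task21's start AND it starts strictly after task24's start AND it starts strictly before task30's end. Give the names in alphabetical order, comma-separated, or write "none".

task22, task23, task25, task26, task27, task28, task29, task31

Conditions: its start is no earlier than task21's start (X.start >= 11:30) AND its start is strictly after task24's start (X.start > 09:00) AND its start is strictly before task30's end (X.start < 21:20).
task20: start 10:30 >= 11:30? ✗; start 10:30 > 09:00? ✓; start 10:30 < 21:20? ✓ → no.
task22: start 14:20 >= 11:30? ✓; start 14:20 > 09:00? ✓; start 14:20 < 21:20? ✓ → yes.
task23: start 16:25 >= 11:30? ✓; start 16:25 > 09:00? ✓; start 16:25 < 21:20? ✓ → yes.
task25: start 13:10 >= 11:30? ✓; start 13:10 > 09:00? ✓; start 13:10 < 21:20? ✓ → yes.
task26: start 15:30 >= 11:30? ✓; start 15:30 > 09:00? ✓; start 15:30 < 21:20? ✓ → yes.
task27: start 16:15 >= 11:30? ✓; start 16:15 > 09:00? ✓; start 16:15 < 21:20? ✓ → yes.
task28: start 16:55 >= 11:30? ✓; start 16:55 > 09:00? ✓; start 16:55 < 21:20? ✓ → yes.
task29: start 14:15 >= 11:30? ✓; start 14:15 > 09:00? ✓; start 14:15 < 21:20? ✓ → yes.
task31: start 11:30 >= 11:30? ✓; start 11:30 > 09:00? ✓; start 11:30 < 21:20? ✓ → yes.
task32: start 10:10 >= 11:30? ✗; start 10:10 > 09:00? ✓; start 10:10 < 21:20? ✓ → no.
Result: task22, task23, task25, task26, task27, task28, task29, task31.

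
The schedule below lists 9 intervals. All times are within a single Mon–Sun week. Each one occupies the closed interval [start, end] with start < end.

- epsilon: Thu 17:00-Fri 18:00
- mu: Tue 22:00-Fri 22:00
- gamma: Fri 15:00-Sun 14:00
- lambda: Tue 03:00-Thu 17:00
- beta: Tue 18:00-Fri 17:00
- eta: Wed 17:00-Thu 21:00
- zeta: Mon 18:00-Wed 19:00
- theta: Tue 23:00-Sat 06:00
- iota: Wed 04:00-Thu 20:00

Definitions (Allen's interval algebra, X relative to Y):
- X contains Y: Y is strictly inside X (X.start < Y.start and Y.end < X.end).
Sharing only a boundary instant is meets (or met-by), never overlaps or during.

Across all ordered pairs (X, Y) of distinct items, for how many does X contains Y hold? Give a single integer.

Checking all 72 ordered pairs for relation 'contains'; matching pairs in alphabetical order:
(beta, eta): beta contains eta ✓
(beta, iota): beta contains iota ✓
(mu, epsilon): mu contains epsilon ✓
(mu, eta): mu contains eta ✓
(mu, iota): mu contains iota ✓
(theta, epsilon): theta contains epsilon ✓
(theta, eta): theta contains eta ✓
(theta, iota): theta contains iota ✓
Count: 8.

8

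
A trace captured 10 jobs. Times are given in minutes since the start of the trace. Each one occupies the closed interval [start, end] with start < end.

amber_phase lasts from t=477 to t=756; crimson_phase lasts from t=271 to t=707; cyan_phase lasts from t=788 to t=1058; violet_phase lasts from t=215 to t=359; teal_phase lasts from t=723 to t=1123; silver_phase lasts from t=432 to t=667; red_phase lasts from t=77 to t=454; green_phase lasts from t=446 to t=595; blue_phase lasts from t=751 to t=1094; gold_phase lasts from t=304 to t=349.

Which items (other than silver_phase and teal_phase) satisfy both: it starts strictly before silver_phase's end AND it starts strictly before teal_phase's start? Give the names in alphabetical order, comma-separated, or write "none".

Conditions: its start is strictly before silver_phase's end (X.start < t=667) AND its start is strictly before teal_phase's start (X.start < t=723).
amber_phase: start t=477 < t=667? ✓; start t=477 < t=723? ✓ → yes.
blue_phase: start t=751 < t=667? ✗; start t=751 < t=723? ✗ → no.
crimson_phase: start t=271 < t=667? ✓; start t=271 < t=723? ✓ → yes.
cyan_phase: start t=788 < t=667? ✗; start t=788 < t=723? ✗ → no.
gold_phase: start t=304 < t=667? ✓; start t=304 < t=723? ✓ → yes.
green_phase: start t=446 < t=667? ✓; start t=446 < t=723? ✓ → yes.
red_phase: start t=77 < t=667? ✓; start t=77 < t=723? ✓ → yes.
violet_phase: start t=215 < t=667? ✓; start t=215 < t=723? ✓ → yes.
Result: amber_phase, crimson_phase, gold_phase, green_phase, red_phase, violet_phase.

amber_phase, crimson_phase, gold_phase, green_phase, red_phase, violet_phase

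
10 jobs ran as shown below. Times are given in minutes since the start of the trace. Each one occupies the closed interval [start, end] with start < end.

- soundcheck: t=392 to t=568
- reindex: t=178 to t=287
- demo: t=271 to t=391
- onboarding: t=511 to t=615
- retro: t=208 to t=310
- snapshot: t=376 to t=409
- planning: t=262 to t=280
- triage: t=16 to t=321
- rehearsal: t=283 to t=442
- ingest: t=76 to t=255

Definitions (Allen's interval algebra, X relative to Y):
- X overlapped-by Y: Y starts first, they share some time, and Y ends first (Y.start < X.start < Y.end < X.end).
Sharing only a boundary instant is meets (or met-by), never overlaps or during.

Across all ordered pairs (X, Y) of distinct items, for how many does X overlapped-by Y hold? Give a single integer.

Checking all 90 ordered pairs for relation 'overlapped-by'; matching pairs in alphabetical order:
(demo, planning): demo overlapped-by planning ✓
(demo, reindex): demo overlapped-by reindex ✓
(demo, retro): demo overlapped-by retro ✓
(demo, triage): demo overlapped-by triage ✓
(onboarding, soundcheck): onboarding overlapped-by soundcheck ✓
(rehearsal, demo): rehearsal overlapped-by demo ✓
(rehearsal, reindex): rehearsal overlapped-by reindex ✓
(rehearsal, retro): rehearsal overlapped-by retro ✓
(rehearsal, triage): rehearsal overlapped-by triage ✓
(reindex, ingest): reindex overlapped-by ingest ✓
(retro, ingest): retro overlapped-by ingest ✓
(retro, reindex): retro overlapped-by reindex ✓
(snapshot, demo): snapshot overlapped-by demo ✓
(soundcheck, rehearsal): soundcheck overlapped-by rehearsal ✓
(soundcheck, snapshot): soundcheck overlapped-by snapshot ✓
Count: 15.

15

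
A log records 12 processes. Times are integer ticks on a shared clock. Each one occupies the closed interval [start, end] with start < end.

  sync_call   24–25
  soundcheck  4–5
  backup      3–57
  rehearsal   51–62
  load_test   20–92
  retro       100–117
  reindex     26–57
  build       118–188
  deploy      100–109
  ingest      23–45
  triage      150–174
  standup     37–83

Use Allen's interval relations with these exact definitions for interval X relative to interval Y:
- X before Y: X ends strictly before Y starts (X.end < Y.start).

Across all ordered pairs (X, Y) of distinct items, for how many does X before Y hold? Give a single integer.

Checking all 132 ordered pairs for relation 'before'; matching pairs in alphabetical order:
(backup, build): backup before build ✓
(backup, deploy): backup before deploy ✓
(backup, retro): backup before retro ✓
(backup, triage): backup before triage ✓
(deploy, build): deploy before build ✓
(deploy, triage): deploy before triage ✓
(ingest, build): ingest before build ✓
(ingest, deploy): ingest before deploy ✓
(ingest, rehearsal): ingest before rehearsal ✓
(ingest, retro): ingest before retro ✓
(ingest, triage): ingest before triage ✓
(load_test, build): load_test before build ✓
(load_test, deploy): load_test before deploy ✓
(load_test, retro): load_test before retro ✓
(load_test, triage): load_test before triage ✓
(rehearsal, build): rehearsal before build ✓
(rehearsal, deploy): rehearsal before deploy ✓
(rehearsal, retro): rehearsal before retro ✓
(rehearsal, triage): rehearsal before triage ✓
(reindex, build): reindex before build ✓
(reindex, deploy): reindex before deploy ✓
(reindex, retro): reindex before retro ✓
(reindex, triage): reindex before triage ✓
(retro, build): retro before build ✓
... plus 22 further pairs not listed.
Count: 46.

46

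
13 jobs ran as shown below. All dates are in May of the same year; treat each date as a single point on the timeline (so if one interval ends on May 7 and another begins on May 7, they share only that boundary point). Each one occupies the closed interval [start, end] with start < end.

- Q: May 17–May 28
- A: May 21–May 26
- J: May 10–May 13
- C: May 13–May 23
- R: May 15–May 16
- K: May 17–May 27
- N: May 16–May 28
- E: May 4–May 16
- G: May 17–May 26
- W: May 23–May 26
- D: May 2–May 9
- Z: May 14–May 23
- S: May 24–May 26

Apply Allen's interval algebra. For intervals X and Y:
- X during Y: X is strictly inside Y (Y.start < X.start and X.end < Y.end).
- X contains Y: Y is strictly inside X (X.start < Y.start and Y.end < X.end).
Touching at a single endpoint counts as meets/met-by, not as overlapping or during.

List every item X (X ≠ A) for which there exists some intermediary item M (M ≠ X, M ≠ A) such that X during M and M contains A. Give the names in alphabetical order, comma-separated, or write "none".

G, K, S, W

Target A = [May 21, May 26].
Intermediaries M with M contains A: K, N, Q.
Via K — items with X during K: S, W.
Via N — items with X during N: G, K, S, W.
Via Q — items with X during Q: S, W.
Union: G, K, S, W.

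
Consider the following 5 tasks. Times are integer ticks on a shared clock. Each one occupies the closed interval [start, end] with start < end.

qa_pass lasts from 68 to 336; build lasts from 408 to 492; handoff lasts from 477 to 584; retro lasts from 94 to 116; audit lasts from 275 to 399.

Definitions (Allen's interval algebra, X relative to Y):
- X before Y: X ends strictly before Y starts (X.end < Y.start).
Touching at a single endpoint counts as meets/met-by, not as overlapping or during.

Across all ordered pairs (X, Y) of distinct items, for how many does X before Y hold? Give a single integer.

7

Checking all 20 ordered pairs for relation 'before'; matching pairs in alphabetical order:
(audit, build): audit before build ✓
(audit, handoff): audit before handoff ✓
(qa_pass, build): qa_pass before build ✓
(qa_pass, handoff): qa_pass before handoff ✓
(retro, audit): retro before audit ✓
(retro, build): retro before build ✓
(retro, handoff): retro before handoff ✓
Count: 7.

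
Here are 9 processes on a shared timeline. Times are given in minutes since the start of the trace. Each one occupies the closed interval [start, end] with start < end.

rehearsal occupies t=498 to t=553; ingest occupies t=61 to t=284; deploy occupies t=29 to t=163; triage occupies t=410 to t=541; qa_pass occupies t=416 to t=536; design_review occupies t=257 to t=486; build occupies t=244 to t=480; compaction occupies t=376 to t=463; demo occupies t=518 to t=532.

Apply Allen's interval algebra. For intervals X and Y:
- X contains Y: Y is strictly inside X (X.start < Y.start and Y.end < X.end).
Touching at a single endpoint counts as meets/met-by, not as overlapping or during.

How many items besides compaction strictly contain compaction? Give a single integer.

2

Target compaction = [t=376, t=463].
build [t=244, t=480] → contains → counts.
demo [t=518, t=532] → after → no.
deploy [t=29, t=163] → before → no.
design_review [t=257, t=486] → contains → counts.
ingest [t=61, t=284] → before → no.
qa_pass [t=416, t=536] → overlapped-by → no.
rehearsal [t=498, t=553] → after → no.
triage [t=410, t=541] → overlapped-by → no.
Total: 2.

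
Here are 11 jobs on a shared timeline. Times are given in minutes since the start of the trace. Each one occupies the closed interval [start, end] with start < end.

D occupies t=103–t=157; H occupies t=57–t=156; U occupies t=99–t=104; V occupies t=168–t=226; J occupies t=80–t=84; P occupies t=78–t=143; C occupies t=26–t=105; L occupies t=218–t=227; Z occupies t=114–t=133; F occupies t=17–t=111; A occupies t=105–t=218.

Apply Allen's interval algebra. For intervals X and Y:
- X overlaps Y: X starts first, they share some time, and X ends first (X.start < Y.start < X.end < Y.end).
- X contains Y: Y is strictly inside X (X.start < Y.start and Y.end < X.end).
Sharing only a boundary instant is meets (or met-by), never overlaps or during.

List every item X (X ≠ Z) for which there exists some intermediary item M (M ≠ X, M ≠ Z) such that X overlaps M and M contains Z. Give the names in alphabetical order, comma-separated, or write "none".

Target Z = [t=114, t=133].
Intermediaries M with M contains Z: A, D, H, P.
Via A — items with X overlaps A: D, F, H, P.
Via D — items with X overlaps D: C, F, H, P, U.
Via H — items with X overlaps H: C, F.
Via P — items with X overlaps P: C, F.
Union: C, D, F, H, P, U.

C, D, F, H, P, U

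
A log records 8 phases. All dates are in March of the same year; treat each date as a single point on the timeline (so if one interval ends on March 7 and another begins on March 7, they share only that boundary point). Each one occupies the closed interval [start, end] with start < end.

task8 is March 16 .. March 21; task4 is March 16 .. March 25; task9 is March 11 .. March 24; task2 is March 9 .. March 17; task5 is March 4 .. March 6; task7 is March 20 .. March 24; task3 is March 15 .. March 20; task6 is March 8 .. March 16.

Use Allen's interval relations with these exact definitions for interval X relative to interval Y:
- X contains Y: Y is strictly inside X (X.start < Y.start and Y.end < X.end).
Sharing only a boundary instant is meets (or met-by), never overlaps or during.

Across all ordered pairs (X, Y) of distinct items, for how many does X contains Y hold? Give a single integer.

Checking all 56 ordered pairs for relation 'contains'; matching pairs in alphabetical order:
(task4, task7): task4 contains task7 ✓
(task9, task3): task9 contains task3 ✓
(task9, task8): task9 contains task8 ✓
Count: 3.

3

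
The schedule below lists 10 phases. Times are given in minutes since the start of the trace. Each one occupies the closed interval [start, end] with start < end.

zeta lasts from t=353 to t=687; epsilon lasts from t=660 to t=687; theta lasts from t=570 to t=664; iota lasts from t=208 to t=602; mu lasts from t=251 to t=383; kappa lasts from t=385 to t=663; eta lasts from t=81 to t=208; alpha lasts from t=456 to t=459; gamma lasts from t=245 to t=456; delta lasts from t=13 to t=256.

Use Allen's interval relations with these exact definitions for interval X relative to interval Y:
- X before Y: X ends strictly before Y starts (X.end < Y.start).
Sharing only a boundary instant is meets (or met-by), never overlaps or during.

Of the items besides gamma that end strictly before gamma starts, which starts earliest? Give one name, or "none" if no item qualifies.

Target gamma = [t=245, t=456].
alpha [t=456, t=459] → met-by → excluded.
delta [t=13, t=256] → overlaps → excluded.
epsilon [t=660, t=687] → after → excluded.
eta [t=81, t=208] → before → candidate.
iota [t=208, t=602] → contains → excluded.
kappa [t=385, t=663] → overlapped-by → excluded.
mu [t=251, t=383] → during → excluded.
theta [t=570, t=664] → after → excluded.
zeta [t=353, t=687] → overlapped-by → excluded.
Among candidates, earliest start is t=81 → eta.

eta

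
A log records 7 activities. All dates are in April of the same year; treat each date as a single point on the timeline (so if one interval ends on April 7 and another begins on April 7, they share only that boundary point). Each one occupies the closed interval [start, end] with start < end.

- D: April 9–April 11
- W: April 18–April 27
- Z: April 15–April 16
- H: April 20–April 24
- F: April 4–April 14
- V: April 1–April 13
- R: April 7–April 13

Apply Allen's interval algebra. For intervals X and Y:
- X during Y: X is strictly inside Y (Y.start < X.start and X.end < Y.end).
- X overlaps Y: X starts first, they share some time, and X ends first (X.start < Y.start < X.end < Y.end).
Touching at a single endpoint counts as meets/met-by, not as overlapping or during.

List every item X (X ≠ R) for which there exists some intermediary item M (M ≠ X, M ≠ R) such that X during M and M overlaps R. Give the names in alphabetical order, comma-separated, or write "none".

Target R = [April 7, April 13].
Intermediaries M with M overlaps R: none.
Union: none.

none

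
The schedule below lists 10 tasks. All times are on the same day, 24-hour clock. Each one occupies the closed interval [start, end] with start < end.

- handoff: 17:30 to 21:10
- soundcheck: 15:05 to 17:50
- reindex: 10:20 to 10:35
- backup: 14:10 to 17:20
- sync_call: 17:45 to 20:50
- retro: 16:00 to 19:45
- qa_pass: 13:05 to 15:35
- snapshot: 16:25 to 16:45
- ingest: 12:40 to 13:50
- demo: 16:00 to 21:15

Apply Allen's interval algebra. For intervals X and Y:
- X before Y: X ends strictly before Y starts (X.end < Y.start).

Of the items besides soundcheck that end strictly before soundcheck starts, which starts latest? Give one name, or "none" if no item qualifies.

ingest

Target soundcheck = [15:05, 17:50].
backup [14:10, 17:20] → overlaps → excluded.
demo [16:00, 21:15] → overlapped-by → excluded.
handoff [17:30, 21:10] → overlapped-by → excluded.
ingest [12:40, 13:50] → before → candidate.
qa_pass [13:05, 15:35] → overlaps → excluded.
reindex [10:20, 10:35] → before → candidate.
retro [16:00, 19:45] → overlapped-by → excluded.
snapshot [16:25, 16:45] → during → excluded.
sync_call [17:45, 20:50] → overlapped-by → excluded.
Among candidates, latest start is 12:40 → ingest.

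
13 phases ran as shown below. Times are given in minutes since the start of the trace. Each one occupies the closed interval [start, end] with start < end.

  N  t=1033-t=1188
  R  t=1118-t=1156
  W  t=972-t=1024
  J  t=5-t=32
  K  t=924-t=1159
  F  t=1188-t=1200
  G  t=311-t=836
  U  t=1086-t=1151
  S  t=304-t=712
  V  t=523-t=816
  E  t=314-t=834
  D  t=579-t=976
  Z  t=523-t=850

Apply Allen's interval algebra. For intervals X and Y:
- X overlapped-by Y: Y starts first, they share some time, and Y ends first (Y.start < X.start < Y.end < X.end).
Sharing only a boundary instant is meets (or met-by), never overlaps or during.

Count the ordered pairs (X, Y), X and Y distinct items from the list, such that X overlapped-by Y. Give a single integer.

15

Checking all 156 ordered pairs for relation 'overlapped-by'; matching pairs in alphabetical order:
(D, E): D overlapped-by E ✓
(D, G): D overlapped-by G ✓
(D, S): D overlapped-by S ✓
(D, V): D overlapped-by V ✓
(D, Z): D overlapped-by Z ✓
(E, S): E overlapped-by S ✓
(G, S): G overlapped-by S ✓
(K, D): K overlapped-by D ✓
(N, K): N overlapped-by K ✓
(R, U): R overlapped-by U ✓
(V, S): V overlapped-by S ✓
(W, D): W overlapped-by D ✓
(Z, E): Z overlapped-by E ✓
(Z, G): Z overlapped-by G ✓
(Z, S): Z overlapped-by S ✓
Count: 15.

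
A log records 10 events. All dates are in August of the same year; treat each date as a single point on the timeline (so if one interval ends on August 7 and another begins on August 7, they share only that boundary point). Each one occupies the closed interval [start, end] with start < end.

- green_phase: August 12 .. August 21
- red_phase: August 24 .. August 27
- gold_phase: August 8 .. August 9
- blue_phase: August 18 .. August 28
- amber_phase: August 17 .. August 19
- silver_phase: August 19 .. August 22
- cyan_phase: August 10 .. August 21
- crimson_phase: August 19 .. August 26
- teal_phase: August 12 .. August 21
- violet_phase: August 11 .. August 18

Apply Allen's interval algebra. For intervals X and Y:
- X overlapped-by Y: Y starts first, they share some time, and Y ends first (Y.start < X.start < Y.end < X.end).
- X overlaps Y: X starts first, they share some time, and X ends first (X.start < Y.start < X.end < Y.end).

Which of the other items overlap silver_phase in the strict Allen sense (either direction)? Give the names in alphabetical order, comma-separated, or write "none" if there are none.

Target silver_phase = [August 19, August 22].
amber_phase [August 17, August 19] → meets → no.
blue_phase [August 18, August 28] → contains → no.
crimson_phase [August 19, August 26] → started-by → no.
cyan_phase [August 10, August 21] → overlaps → yes.
gold_phase [August 8, August 9] → before → no.
green_phase [August 12, August 21] → overlaps → yes.
red_phase [August 24, August 27] → after → no.
teal_phase [August 12, August 21] → overlaps → yes.
violet_phase [August 11, August 18] → before → no.
Result: cyan_phase, green_phase, teal_phase.

cyan_phase, green_phase, teal_phase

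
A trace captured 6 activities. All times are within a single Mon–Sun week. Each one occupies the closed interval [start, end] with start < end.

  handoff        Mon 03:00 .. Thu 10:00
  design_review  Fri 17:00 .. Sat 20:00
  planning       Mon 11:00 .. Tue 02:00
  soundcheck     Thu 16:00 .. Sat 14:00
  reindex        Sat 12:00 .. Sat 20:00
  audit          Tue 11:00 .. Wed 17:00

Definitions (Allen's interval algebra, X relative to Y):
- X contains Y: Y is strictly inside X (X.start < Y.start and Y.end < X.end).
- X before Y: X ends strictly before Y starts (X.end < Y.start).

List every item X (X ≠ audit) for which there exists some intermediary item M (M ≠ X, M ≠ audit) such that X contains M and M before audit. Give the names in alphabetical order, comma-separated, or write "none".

handoff

Target audit = [Tue 11:00, Wed 17:00].
Intermediaries M with M before audit: planning.
Via planning — items with X contains planning: handoff.
Union: handoff.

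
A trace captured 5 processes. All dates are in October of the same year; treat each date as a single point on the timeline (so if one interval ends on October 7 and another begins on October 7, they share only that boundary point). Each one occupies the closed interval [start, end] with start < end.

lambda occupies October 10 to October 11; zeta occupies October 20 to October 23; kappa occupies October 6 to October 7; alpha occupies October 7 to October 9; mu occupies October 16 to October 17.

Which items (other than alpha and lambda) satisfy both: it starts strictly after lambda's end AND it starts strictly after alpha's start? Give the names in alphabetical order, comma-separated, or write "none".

Conditions: its start is strictly after lambda's end (X.start > October 11) AND its start is strictly after alpha's start (X.start > October 7).
kappa: start October 6 > October 11? ✗; start October 6 > October 7? ✗ → no.
mu: start October 16 > October 11? ✓; start October 16 > October 7? ✓ → yes.
zeta: start October 20 > October 11? ✓; start October 20 > October 7? ✓ → yes.
Result: mu, zeta.

mu, zeta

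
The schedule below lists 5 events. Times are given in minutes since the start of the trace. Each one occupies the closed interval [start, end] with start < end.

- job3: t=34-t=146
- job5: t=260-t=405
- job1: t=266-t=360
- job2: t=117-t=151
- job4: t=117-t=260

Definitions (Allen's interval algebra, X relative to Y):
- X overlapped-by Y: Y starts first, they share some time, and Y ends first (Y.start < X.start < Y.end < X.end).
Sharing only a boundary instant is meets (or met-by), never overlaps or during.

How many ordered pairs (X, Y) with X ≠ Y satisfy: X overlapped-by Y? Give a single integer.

Checking all 20 ordered pairs for relation 'overlapped-by'; matching pairs in alphabetical order:
(job2, job3): job2 overlapped-by job3 ✓
(job4, job3): job4 overlapped-by job3 ✓
Count: 2.

2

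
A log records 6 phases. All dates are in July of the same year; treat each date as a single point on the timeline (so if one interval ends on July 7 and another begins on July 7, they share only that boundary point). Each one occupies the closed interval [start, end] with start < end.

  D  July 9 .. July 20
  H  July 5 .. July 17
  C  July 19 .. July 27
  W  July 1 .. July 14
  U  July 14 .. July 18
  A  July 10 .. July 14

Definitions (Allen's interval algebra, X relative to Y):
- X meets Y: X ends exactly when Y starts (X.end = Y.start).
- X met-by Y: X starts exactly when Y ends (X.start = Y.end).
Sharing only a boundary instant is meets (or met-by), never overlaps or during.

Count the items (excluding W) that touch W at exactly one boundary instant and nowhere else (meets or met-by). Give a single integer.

Target W = [July 1, July 14].
A [July 10, July 14] → finishes → no.
C [July 19, July 27] → after → no.
D [July 9, July 20] → overlapped-by → no.
H [July 5, July 17] → overlapped-by → no.
U [July 14, July 18] → met-by → counts.
Total: 1.

1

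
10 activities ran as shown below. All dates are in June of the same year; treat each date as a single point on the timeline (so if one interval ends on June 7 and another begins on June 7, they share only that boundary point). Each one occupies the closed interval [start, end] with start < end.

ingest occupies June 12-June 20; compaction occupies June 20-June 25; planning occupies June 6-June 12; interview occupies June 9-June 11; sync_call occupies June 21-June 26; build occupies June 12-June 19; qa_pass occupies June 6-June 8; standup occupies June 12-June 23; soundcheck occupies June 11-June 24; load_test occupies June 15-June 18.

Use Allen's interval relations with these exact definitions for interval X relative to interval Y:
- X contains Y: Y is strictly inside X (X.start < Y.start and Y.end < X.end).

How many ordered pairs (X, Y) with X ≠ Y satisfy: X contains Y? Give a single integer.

8

Checking all 90 ordered pairs for relation 'contains'; matching pairs in alphabetical order:
(build, load_test): build contains load_test ✓
(ingest, load_test): ingest contains load_test ✓
(planning, interview): planning contains interview ✓
(soundcheck, build): soundcheck contains build ✓
(soundcheck, ingest): soundcheck contains ingest ✓
(soundcheck, load_test): soundcheck contains load_test ✓
(soundcheck, standup): soundcheck contains standup ✓
(standup, load_test): standup contains load_test ✓
Count: 8.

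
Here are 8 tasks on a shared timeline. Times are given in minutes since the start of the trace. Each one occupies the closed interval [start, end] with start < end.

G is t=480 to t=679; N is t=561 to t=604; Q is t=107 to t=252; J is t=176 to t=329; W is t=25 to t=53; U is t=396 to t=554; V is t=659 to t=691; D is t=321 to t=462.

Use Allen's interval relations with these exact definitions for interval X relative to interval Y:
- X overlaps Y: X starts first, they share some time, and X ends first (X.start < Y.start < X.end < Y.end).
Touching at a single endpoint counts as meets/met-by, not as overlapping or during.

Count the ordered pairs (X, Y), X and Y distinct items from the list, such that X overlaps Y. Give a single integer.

5

Checking all 56 ordered pairs for relation 'overlaps'; matching pairs in alphabetical order:
(D, U): D overlaps U ✓
(G, V): G overlaps V ✓
(J, D): J overlaps D ✓
(Q, J): Q overlaps J ✓
(U, G): U overlaps G ✓
Count: 5.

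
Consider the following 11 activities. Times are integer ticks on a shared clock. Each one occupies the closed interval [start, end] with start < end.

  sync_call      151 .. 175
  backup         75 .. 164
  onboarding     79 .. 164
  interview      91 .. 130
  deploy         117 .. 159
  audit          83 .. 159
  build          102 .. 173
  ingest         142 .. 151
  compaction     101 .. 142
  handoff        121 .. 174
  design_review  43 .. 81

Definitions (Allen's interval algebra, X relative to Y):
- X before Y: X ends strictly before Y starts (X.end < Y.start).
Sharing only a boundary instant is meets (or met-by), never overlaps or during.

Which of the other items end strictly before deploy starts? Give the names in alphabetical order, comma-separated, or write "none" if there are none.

design_review

Target deploy = [117, 159].
audit [83, 159] → finished-by → no.
backup [75, 164] → contains → no.
build [102, 173] → contains → no.
compaction [101, 142] → overlaps → no.
design_review [43, 81] → before → yes.
handoff [121, 174] → overlapped-by → no.
ingest [142, 151] → during → no.
interview [91, 130] → overlaps → no.
onboarding [79, 164] → contains → no.
sync_call [151, 175] → overlapped-by → no.
Result: design_review.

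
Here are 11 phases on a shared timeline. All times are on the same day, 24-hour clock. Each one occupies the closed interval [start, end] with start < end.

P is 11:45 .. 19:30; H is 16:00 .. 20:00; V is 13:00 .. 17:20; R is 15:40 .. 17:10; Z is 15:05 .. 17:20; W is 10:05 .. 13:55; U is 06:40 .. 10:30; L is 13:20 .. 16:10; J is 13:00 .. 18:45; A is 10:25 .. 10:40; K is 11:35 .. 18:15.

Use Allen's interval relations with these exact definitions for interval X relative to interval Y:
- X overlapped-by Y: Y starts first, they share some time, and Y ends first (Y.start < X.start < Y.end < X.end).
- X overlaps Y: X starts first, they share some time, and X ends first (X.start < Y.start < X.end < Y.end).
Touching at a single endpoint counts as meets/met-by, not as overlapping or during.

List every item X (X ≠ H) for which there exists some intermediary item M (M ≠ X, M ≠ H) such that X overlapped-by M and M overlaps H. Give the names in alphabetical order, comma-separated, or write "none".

J, P, R, Z

Target H = [16:00, 20:00].
Intermediaries M with M overlaps H: J, K, L, P, R, V, Z.
Via J — items with X overlapped-by J: none.
Via K — items with X overlapped-by K: J, P.
Via L — items with X overlapped-by L: R, Z.
Via P — items with X overlapped-by P: none.
Via R — items with X overlapped-by R: none.
Via V — items with X overlapped-by V: none.
Via Z — items with X overlapped-by Z: none.
Union: J, P, R, Z.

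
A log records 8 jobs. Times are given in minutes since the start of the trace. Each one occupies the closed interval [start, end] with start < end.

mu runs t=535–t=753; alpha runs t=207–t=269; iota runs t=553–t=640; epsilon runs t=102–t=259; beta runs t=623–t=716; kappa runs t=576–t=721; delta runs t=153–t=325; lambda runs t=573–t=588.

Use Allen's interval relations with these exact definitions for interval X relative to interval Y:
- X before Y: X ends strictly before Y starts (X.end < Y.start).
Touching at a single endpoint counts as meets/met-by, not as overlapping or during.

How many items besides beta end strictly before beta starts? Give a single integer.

Target beta = [t=623, t=716].
alpha [t=207, t=269] → before → counts.
delta [t=153, t=325] → before → counts.
epsilon [t=102, t=259] → before → counts.
iota [t=553, t=640] → overlaps → no.
kappa [t=576, t=721] → contains → no.
lambda [t=573, t=588] → before → counts.
mu [t=535, t=753] → contains → no.
Total: 4.

4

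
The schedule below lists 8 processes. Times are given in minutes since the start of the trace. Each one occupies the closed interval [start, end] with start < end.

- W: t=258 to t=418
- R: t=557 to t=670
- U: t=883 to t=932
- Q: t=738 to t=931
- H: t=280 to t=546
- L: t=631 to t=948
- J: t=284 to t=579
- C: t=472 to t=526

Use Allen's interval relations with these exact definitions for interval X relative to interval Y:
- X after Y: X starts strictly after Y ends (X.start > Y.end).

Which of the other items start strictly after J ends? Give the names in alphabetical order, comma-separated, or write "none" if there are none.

L, Q, U

Target J = [t=284, t=579].
C [t=472, t=526] → during → no.
H [t=280, t=546] → overlaps → no.
L [t=631, t=948] → after → yes.
Q [t=738, t=931] → after → yes.
R [t=557, t=670] → overlapped-by → no.
U [t=883, t=932] → after → yes.
W [t=258, t=418] → overlaps → no.
Result: L, Q, U.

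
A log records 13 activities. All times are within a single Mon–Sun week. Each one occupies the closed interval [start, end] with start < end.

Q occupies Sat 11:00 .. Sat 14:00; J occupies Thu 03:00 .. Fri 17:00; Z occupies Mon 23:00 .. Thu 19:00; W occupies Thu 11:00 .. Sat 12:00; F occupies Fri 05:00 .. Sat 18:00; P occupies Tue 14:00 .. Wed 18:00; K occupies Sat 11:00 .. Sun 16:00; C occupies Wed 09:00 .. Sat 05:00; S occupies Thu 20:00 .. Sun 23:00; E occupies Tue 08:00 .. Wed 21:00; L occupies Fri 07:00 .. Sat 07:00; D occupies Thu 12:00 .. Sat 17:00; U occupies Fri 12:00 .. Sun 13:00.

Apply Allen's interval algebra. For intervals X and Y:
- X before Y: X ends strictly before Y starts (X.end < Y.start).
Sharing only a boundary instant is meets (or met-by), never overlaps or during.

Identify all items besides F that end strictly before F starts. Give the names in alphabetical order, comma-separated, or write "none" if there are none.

Target F = [Fri 05:00, Sat 18:00].
C [Wed 09:00, Sat 05:00] → overlaps → no.
D [Thu 12:00, Sat 17:00] → overlaps → no.
E [Tue 08:00, Wed 21:00] → before → yes.
J [Thu 03:00, Fri 17:00] → overlaps → no.
K [Sat 11:00, Sun 16:00] → overlapped-by → no.
L [Fri 07:00, Sat 07:00] → during → no.
P [Tue 14:00, Wed 18:00] → before → yes.
Q [Sat 11:00, Sat 14:00] → during → no.
S [Thu 20:00, Sun 23:00] → contains → no.
U [Fri 12:00, Sun 13:00] → overlapped-by → no.
W [Thu 11:00, Sat 12:00] → overlaps → no.
Z [Mon 23:00, Thu 19:00] → before → yes.
Result: E, P, Z.

E, P, Z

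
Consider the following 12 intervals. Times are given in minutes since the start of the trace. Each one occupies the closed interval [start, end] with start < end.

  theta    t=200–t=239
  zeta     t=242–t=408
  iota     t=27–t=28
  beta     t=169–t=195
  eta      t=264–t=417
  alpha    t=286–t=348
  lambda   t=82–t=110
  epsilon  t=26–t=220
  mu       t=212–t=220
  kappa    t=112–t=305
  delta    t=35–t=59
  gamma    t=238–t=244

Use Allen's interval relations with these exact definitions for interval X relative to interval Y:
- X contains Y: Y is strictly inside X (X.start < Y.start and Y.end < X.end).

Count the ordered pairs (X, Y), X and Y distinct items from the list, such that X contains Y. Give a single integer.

11

Checking all 132 ordered pairs for relation 'contains'; matching pairs in alphabetical order:
(epsilon, beta): epsilon contains beta ✓
(epsilon, delta): epsilon contains delta ✓
(epsilon, iota): epsilon contains iota ✓
(epsilon, lambda): epsilon contains lambda ✓
(eta, alpha): eta contains alpha ✓
(kappa, beta): kappa contains beta ✓
(kappa, gamma): kappa contains gamma ✓
(kappa, mu): kappa contains mu ✓
(kappa, theta): kappa contains theta ✓
(theta, mu): theta contains mu ✓
(zeta, alpha): zeta contains alpha ✓
Count: 11.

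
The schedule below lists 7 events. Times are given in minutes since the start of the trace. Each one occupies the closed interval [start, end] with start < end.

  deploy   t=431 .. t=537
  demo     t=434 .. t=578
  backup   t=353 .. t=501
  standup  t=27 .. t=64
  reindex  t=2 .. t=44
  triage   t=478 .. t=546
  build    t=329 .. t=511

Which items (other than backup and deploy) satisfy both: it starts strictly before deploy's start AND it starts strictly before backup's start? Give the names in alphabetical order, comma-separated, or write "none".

build, reindex, standup

Conditions: its start is strictly before deploy's start (X.start < t=431) AND its start is strictly before backup's start (X.start < t=353).
build: start t=329 < t=431? ✓; start t=329 < t=353? ✓ → yes.
demo: start t=434 < t=431? ✗; start t=434 < t=353? ✗ → no.
reindex: start t=2 < t=431? ✓; start t=2 < t=353? ✓ → yes.
standup: start t=27 < t=431? ✓; start t=27 < t=353? ✓ → yes.
triage: start t=478 < t=431? ✗; start t=478 < t=353? ✗ → no.
Result: build, reindex, standup.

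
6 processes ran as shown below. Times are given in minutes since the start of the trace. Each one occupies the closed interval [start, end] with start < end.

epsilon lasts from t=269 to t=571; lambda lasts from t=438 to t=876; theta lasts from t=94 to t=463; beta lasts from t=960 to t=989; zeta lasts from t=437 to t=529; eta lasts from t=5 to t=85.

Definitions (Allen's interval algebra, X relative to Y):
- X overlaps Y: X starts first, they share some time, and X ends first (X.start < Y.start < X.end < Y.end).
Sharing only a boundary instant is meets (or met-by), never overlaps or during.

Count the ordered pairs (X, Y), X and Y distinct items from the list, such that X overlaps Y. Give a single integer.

5

Checking all 30 ordered pairs for relation 'overlaps'; matching pairs in alphabetical order:
(epsilon, lambda): epsilon overlaps lambda ✓
(theta, epsilon): theta overlaps epsilon ✓
(theta, lambda): theta overlaps lambda ✓
(theta, zeta): theta overlaps zeta ✓
(zeta, lambda): zeta overlaps lambda ✓
Count: 5.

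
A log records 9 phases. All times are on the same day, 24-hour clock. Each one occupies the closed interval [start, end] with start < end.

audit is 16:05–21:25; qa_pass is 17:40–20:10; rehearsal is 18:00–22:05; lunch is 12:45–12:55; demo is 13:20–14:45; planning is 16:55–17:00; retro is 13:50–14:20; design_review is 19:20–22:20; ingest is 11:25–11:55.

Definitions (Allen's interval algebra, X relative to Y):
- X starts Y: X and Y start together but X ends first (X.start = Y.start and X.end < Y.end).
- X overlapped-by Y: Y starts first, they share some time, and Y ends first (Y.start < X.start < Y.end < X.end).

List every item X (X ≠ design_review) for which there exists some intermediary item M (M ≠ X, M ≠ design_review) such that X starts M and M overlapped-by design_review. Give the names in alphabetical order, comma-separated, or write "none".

Target design_review = [19:20, 22:20].
Intermediaries M with M overlapped-by design_review: none.
Union: none.

none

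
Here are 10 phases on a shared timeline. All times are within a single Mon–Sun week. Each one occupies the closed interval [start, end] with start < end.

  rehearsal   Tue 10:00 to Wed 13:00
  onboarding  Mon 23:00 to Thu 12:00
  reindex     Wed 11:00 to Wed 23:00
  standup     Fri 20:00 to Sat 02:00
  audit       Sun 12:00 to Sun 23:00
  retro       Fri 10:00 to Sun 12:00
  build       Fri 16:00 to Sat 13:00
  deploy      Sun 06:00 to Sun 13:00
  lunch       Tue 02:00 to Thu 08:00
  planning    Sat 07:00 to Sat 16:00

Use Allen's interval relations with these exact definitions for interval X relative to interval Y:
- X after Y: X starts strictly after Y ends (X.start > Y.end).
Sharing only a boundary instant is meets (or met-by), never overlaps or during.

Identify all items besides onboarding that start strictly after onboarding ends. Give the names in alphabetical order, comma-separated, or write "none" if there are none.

Target onboarding = [Mon 23:00, Thu 12:00].
audit [Sun 12:00, Sun 23:00] → after → yes.
build [Fri 16:00, Sat 13:00] → after → yes.
deploy [Sun 06:00, Sun 13:00] → after → yes.
lunch [Tue 02:00, Thu 08:00] → during → no.
planning [Sat 07:00, Sat 16:00] → after → yes.
rehearsal [Tue 10:00, Wed 13:00] → during → no.
reindex [Wed 11:00, Wed 23:00] → during → no.
retro [Fri 10:00, Sun 12:00] → after → yes.
standup [Fri 20:00, Sat 02:00] → after → yes.
Result: audit, build, deploy, planning, retro, standup.

audit, build, deploy, planning, retro, standup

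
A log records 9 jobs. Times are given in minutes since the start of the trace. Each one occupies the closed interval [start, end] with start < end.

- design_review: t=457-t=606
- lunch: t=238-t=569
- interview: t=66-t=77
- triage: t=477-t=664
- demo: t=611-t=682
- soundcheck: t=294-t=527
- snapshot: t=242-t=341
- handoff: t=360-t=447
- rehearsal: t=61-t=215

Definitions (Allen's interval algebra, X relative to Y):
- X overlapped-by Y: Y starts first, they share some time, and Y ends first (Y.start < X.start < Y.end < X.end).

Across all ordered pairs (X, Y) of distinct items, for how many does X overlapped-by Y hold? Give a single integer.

Checking all 72 ordered pairs for relation 'overlapped-by'; matching pairs in alphabetical order:
(demo, triage): demo overlapped-by triage ✓
(design_review, lunch): design_review overlapped-by lunch ✓
(design_review, soundcheck): design_review overlapped-by soundcheck ✓
(soundcheck, snapshot): soundcheck overlapped-by snapshot ✓
(triage, design_review): triage overlapped-by design_review ✓
(triage, lunch): triage overlapped-by lunch ✓
(triage, soundcheck): triage overlapped-by soundcheck ✓
Count: 7.

7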